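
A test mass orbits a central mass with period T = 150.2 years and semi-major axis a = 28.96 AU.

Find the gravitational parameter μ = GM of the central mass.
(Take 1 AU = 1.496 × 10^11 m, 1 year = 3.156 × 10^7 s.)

Convert to SI: T = 150.2 years = 4.74031e+09 s; a = 28.96 AU = 4.33242e+12 m.
GM = 4π² · a³ / T².
GM = 4π² · (4.33242e+12)³ / (4.74031e+09)² m³/s² ≈ 1.429e+20 m³/s² = 1.429 × 10^20 m³/s².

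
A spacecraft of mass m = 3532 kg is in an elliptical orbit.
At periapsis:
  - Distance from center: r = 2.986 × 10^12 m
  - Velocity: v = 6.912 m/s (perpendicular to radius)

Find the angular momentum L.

Since v is perpendicular to r, L = m · v · r.
L = 3532 · 6.912 · 2.986e+12 kg·m²/s ≈ 7.29e+16 kg·m²/s.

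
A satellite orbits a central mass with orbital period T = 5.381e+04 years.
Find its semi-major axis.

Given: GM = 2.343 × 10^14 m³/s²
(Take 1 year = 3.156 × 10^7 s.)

Convert to SI: T = 5.381e+04 years = 1.69824e+12 s.
Invert Kepler's third law: a = (GM · T² / (4π²))^(1/3).
Substituting T = 1.69824e+12 s and GM = 2.343e+14 m³/s²:
a = (2.343e+14 · (1.69824e+12)² / (4π²))^(1/3) m
a ≈ 2.577e+12 m = 2.577 × 10^12 m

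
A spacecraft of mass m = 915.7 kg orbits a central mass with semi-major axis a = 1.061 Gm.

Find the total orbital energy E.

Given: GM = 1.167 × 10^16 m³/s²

Convert to SI: a = 1.061 Gm = 1.061e+09 m.
E = −GMm / (2a).
E = −1.167e+16 · 915.7 / (2 · 1.061e+09) J ≈ -5.036e+09 J = -5.036 GJ.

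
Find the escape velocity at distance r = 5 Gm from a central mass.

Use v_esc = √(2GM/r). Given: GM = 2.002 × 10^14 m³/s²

Convert to SI: r = 5 Gm = 5e+09 m.
Escape velocity comes from setting total energy to zero: ½v² − GM/r = 0 ⇒ v_esc = √(2GM / r).
v_esc = √(2 · 2.002e+14 / 5e+09) m/s ≈ 283 m/s = 283 m/s.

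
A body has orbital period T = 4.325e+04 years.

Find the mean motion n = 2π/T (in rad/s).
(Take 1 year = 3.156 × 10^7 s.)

Convert to SI: T = 4.325e+04 years = 1.36497e+12 s.
n = 2π / T.
n = 2π / 1.36497e+12 s ≈ 4.603e-12 rad/s.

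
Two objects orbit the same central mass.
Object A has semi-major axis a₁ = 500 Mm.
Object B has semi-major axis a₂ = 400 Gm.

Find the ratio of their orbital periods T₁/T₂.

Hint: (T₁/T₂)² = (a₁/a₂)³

Convert to SI: a₁ = 500 Mm = 5e+08 m; a₂ = 400 Gm = 4e+11 m.
From Kepler's third law, (T₁/T₂)² = (a₁/a₂)³, so T₁/T₂ = (a₁/a₂)^(3/2).
a₁/a₂ = 5e+08 / 4e+11 = 0.00125.
T₁/T₂ = (0.00125)^(3/2) ≈ 4.419e-05.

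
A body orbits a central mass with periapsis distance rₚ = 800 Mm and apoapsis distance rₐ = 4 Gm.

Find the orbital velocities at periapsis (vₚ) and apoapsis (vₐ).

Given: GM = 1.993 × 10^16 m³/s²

Convert to SI: rₚ = 800 Mm = 8e+08 m; rₐ = 4 Gm = 4e+09 m.
Use the vis-viva equation v² = GM(2/r − 1/a) with a = (rₚ + rₐ)/2 = (8e+08 + 4e+09)/2 = 2.4e+09 m.
vₚ = √(GM · (2/rₚ − 1/a)) = √(1.993e+16 · (2/8e+08 − 1/2.4e+09)) m/s ≈ 6444 m/s = 6.444 km/s.
vₐ = √(GM · (2/rₐ − 1/a)) = √(1.993e+16 · (2/4e+09 − 1/2.4e+09)) m/s ≈ 1289 m/s = 1.289 km/s.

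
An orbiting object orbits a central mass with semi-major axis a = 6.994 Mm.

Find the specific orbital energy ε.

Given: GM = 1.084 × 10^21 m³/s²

Convert to SI: a = 6.994 Mm = 6.994e+06 m.
ε = −GM / (2a).
ε = −1.084e+21 / (2 · 6.994e+06) J/kg ≈ -7.749e+13 J/kg = -7.749e+04 GJ/kg.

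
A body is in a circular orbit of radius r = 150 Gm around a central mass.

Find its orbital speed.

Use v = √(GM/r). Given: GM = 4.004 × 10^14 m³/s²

Convert to SI: r = 150 Gm = 1.5e+11 m.
For a circular orbit, gravity supplies the centripetal force, so v = √(GM / r).
v = √(4.004e+14 / 1.5e+11) m/s ≈ 51.67 m/s = 51.67 m/s.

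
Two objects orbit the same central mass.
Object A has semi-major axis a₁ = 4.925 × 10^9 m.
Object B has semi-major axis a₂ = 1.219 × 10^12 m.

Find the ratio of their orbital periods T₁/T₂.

From Kepler's third law, (T₁/T₂)² = (a₁/a₂)³, so T₁/T₂ = (a₁/a₂)^(3/2).
a₁/a₂ = 4.925e+09 / 1.219e+12 = 0.0040402.
T₁/T₂ = (0.0040402)^(3/2) ≈ 0.0002568.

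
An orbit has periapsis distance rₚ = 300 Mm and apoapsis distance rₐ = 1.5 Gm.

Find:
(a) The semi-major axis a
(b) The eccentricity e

Convert to SI: rₚ = 300 Mm = 3e+08 m; rₐ = 1.5 Gm = 1.5e+09 m.
(a) a = (rₚ + rₐ) / 2 = (3e+08 + 1.5e+09) / 2 ≈ 9e+08 m = 900 Mm.
(b) e = (rₐ − rₚ) / (rₐ + rₚ) = (1.5e+09 − 3e+08) / (1.5e+09 + 3e+08) ≈ 0.6667.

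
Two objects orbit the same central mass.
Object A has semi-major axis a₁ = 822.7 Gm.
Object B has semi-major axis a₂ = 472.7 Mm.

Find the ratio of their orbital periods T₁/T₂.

Convert to SI: a₁ = 822.7 Gm = 8.227e+11 m; a₂ = 472.7 Mm = 4.727e+08 m.
From Kepler's third law, (T₁/T₂)² = (a₁/a₂)³, so T₁/T₂ = (a₁/a₂)^(3/2).
a₁/a₂ = 8.227e+11 / 4.727e+08 = 1740.43.
T₁/T₂ = (1740.43)^(3/2) ≈ 7.261e+04.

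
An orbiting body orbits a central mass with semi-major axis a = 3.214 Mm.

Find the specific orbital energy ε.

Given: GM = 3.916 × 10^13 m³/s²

Convert to SI: a = 3.214 Mm = 3.214e+06 m.
ε = −GM / (2a).
ε = −3.916e+13 / (2 · 3.214e+06) J/kg ≈ -6.092e+06 J/kg = -6.092 MJ/kg.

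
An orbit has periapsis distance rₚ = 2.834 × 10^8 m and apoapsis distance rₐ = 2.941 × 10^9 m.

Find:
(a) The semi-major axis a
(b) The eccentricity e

(a) a = (rₚ + rₐ) / 2 = (2.834e+08 + 2.941e+09) / 2 ≈ 1.612e+09 m = 1.612 × 10^9 m.
(b) e = (rₐ − rₚ) / (rₐ + rₚ) = (2.941e+09 − 2.834e+08) / (2.941e+09 + 2.834e+08) ≈ 0.8242.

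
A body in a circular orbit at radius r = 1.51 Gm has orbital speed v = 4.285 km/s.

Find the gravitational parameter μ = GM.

Convert to SI: r = 1.51 Gm = 1.51e+09 m; v = 4.285 km/s = 4285 m/s.
For a circular orbit v² = GM/r, so GM = v² · r.
GM = (4285)² · 1.51e+09 m³/s² ≈ 2.773e+16 m³/s² = 2.773 × 10^16 m³/s².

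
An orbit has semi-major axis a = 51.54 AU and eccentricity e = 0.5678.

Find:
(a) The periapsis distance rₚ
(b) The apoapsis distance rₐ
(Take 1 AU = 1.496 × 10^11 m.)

Convert to SI: a = 51.54 AU = 7.71038e+12 m.
(a) rₚ = a(1 − e) = 7.71038e+12 · (1 − 0.5678) = 7.71038e+12 · 0.4322 ≈ 3.332e+12 m = 22.28 AU.
(b) rₐ = a(1 + e) = 7.71038e+12 · (1 + 0.5678) = 7.71038e+12 · 1.5678 ≈ 1.209e+13 m = 80.8 AU.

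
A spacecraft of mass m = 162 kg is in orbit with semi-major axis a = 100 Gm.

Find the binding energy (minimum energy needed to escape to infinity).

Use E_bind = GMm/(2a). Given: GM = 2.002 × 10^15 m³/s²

Convert to SI: a = 100 Gm = 1e+11 m.
Total orbital energy is E = −GMm/(2a); binding energy is E_bind = −E = GMm/(2a).
E_bind = 2.002e+15 · 162 / (2 · 1e+11) J ≈ 1.622e+06 J = 1.622 MJ.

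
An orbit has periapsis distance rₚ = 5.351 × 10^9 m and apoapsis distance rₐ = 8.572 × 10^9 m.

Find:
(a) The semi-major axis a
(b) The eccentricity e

(a) a = (rₚ + rₐ) / 2 = (5.351e+09 + 8.572e+09) / 2 ≈ 6.962e+09 m = 6.962 × 10^9 m.
(b) e = (rₐ − rₚ) / (rₐ + rₚ) = (8.572e+09 − 5.351e+09) / (8.572e+09 + 5.351e+09) ≈ 0.2313.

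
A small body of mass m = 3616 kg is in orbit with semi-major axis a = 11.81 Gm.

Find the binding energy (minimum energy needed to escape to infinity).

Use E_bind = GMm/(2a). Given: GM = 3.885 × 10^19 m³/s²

Convert to SI: a = 11.81 Gm = 1.181e+10 m.
Total orbital energy is E = −GMm/(2a); binding energy is E_bind = −E = GMm/(2a).
E_bind = 3.885e+19 · 3616 / (2 · 1.181e+10) J ≈ 5.948e+12 J = 5.948 TJ.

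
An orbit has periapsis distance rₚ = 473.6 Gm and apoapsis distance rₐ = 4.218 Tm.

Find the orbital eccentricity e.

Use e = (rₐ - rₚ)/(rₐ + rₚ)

Convert to SI: rₚ = 473.6 Gm = 4.736e+11 m; rₐ = 4.218 Tm = 4.218e+12 m.
e = (rₐ − rₚ) / (rₐ + rₚ).
e = (4.218e+12 − 4.736e+11) / (4.218e+12 + 4.736e+11) = 3.7444e+12 / 4.6916e+12 ≈ 0.7981.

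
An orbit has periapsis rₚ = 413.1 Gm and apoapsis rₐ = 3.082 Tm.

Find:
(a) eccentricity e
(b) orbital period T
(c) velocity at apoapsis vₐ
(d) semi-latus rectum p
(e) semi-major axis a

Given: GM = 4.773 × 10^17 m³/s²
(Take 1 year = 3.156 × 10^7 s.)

Convert to SI: rₚ = 413.1 Gm = 4.131e+11 m; rₐ = 3.082 Tm = 3.082e+12 m.
(a) e = (rₐ − rₚ)/(rₐ + rₚ) = (3.082e+12 − 4.131e+11)/(3.082e+12 + 4.131e+11) ≈ 0.7636
(b) With a = (rₚ + rₐ)/2 = 1.74755e+12 m, T = 2π √(a³/GM) = 2π √((1.74755e+12)³/4.773e+17) s ≈ 2.101e+10 s
(c) With a = (rₚ + rₐ)/2 = 1.74755e+12 m, vₐ = √(GM (2/rₐ − 1/a)) = √(4.773e+17 · (2/3.082e+12 − 1/1.74755e+12)) m/s ≈ 191.3 m/s
(d) From a = (rₚ + rₐ)/2 = 1.74755e+12 m and e = (rₐ − rₚ)/(rₐ + rₚ) = 0.763612, p = a(1 − e²) = 1.74755e+12 · (1 − (0.763612)²) ≈ 7.285e+11 m
(e) a = (rₚ + rₐ)/2 = (4.131e+11 + 3.082e+12)/2 ≈ 1.748e+12 m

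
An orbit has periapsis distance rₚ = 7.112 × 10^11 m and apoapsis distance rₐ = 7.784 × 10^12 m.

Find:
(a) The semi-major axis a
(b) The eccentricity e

(a) a = (rₚ + rₐ) / 2 = (7.112e+11 + 7.784e+12) / 2 ≈ 4.248e+12 m = 4.248 × 10^12 m.
(b) e = (rₐ − rₚ) / (rₐ + rₚ) = (7.784e+12 − 7.112e+11) / (7.784e+12 + 7.112e+11) ≈ 0.8326.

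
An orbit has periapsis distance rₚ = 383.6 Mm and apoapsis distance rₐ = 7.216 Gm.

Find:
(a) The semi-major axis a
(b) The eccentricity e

Convert to SI: rₚ = 383.6 Mm = 3.836e+08 m; rₐ = 7.216 Gm = 7.216e+09 m.
(a) a = (rₚ + rₐ) / 2 = (3.836e+08 + 7.216e+09) / 2 ≈ 3.8e+09 m = 3.8 Gm.
(b) e = (rₐ − rₚ) / (rₐ + rₚ) = (7.216e+09 − 3.836e+08) / (7.216e+09 + 3.836e+08) ≈ 0.899.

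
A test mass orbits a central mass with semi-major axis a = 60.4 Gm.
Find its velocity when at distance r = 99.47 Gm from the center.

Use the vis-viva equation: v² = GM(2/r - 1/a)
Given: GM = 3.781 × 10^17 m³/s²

Convert to SI: a = 60.4 Gm = 6.04e+10 m; r = 99.47 Gm = 9.947e+10 m.
Vis-viva: v = √(GM · (2/r − 1/a)).
2/r − 1/a = 2/9.947e+10 − 1/6.04e+10 = 3.55027e-12 m⁻¹.
v = √(3.781e+17 · 3.55027e-12) m/s ≈ 1159 m/s = 1.159 km/s.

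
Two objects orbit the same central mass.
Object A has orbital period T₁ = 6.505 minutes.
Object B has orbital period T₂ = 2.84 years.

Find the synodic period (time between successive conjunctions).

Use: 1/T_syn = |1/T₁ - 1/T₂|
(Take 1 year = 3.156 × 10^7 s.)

Convert to SI: T₁ = 6.505 minutes = 390.3 s; T₂ = 2.84 years = 8.96304e+07 s.
T_syn = |T₁ · T₂ / (T₁ − T₂)|.
T_syn = |390.3 · 8.96304e+07 / (390.3 − 8.96304e+07)| s ≈ 390.3 s = 6.505 minutes.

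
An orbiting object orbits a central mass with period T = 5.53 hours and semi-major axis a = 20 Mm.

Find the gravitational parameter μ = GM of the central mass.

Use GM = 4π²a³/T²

Convert to SI: T = 5.53 hours = 19908 s; a = 20 Mm = 2e+07 m.
GM = 4π² · a³ / T².
GM = 4π² · (2e+07)³ / (19908)² m³/s² ≈ 7.969e+14 m³/s² = 7.969 × 10^14 m³/s².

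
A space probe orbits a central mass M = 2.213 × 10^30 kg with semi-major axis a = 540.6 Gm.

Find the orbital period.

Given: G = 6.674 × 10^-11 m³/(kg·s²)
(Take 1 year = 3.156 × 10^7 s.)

Convert to SI: a = 540.6 Gm = 5.406e+11 m.
GM = G · M = 6.674e-11 · 2.213e+30 = 1.47696e+20 m³/s².
Kepler's third law: T = 2π √(a³ / GM).
Substituting a = 5.406e+11 m and GM = 1.47696e+20 m³/s²:
T = 2π √((5.406e+11)³ / 1.47696e+20) s
T ≈ 2.055e+08 s = 6.511 years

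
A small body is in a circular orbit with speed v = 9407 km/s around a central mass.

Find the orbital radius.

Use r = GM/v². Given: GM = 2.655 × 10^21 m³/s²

Convert to SI: v = 9407 km/s = 9.407e+06 m/s.
For a circular orbit, v² = GM / r, so r = GM / v².
r = 2.655e+21 / (9.407e+06)² m ≈ 3e+07 m = 30 Mm.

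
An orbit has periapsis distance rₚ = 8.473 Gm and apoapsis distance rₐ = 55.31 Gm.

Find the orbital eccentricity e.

Convert to SI: rₚ = 8.473 Gm = 8.473e+09 m; rₐ = 55.31 Gm = 5.531e+10 m.
e = (rₐ − rₚ) / (rₐ + rₚ).
e = (5.531e+10 − 8.473e+09) / (5.531e+10 + 8.473e+09) = 4.6837e+10 / 6.3783e+10 ≈ 0.7343.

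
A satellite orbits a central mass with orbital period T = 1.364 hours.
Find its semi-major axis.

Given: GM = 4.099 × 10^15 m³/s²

Convert to SI: T = 1.364 hours = 4910.4 s.
Invert Kepler's third law: a = (GM · T² / (4π²))^(1/3).
Substituting T = 4910.4 s and GM = 4.099e+15 m³/s²:
a = (4.099e+15 · (4910.4)² / (4π²))^(1/3) m
a ≈ 1.358e+07 m = 13.58 Mm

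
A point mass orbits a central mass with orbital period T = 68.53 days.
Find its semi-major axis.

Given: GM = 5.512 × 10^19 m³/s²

Convert to SI: T = 68.53 days = 5.92099e+06 s.
Invert Kepler's third law: a = (GM · T² / (4π²))^(1/3).
Substituting T = 5.92099e+06 s and GM = 5.512e+19 m³/s²:
a = (5.512e+19 · (5.92099e+06)² / (4π²))^(1/3) m
a ≈ 3.658e+10 m = 3.658 × 10^10 m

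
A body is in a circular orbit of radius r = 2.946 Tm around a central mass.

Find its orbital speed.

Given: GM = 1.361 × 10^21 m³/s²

Convert to SI: r = 2.946 Tm = 2.946e+12 m.
For a circular orbit, gravity supplies the centripetal force, so v = √(GM / r).
v = √(1.361e+21 / 2.946e+12) m/s ≈ 2.149e+04 m/s = 21.49 km/s.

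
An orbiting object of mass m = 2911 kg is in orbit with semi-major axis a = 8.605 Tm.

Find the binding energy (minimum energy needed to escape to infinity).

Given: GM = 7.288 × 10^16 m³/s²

Convert to SI: a = 8.605 Tm = 8.605e+12 m.
Total orbital energy is E = −GMm/(2a); binding energy is E_bind = −E = GMm/(2a).
E_bind = 7.288e+16 · 2911 / (2 · 8.605e+12) J ≈ 1.233e+07 J = 12.33 MJ.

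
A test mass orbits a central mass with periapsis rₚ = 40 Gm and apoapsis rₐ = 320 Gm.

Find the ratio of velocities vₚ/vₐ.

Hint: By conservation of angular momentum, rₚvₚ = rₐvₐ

Convert to SI: rₚ = 40 Gm = 4e+10 m; rₐ = 320 Gm = 3.2e+11 m.
Conservation of angular momentum gives rₚvₚ = rₐvₐ, so vₚ/vₐ = rₐ/rₚ.
vₚ/vₐ = 3.2e+11 / 4e+10 ≈ 8.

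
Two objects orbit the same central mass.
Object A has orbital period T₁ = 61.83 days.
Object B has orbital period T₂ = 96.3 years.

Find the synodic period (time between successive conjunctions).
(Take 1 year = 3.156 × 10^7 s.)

Convert to SI: T₁ = 61.83 days = 5.34211e+06 s; T₂ = 96.3 years = 3.03923e+09 s.
T_syn = |T₁ · T₂ / (T₁ − T₂)|.
T_syn = |5.34211e+06 · 3.03923e+09 / (5.34211e+06 − 3.03923e+09)| s ≈ 5.352e+06 s = 61.94 days.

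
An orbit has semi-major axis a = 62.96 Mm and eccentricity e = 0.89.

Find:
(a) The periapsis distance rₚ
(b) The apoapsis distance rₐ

Convert to SI: a = 62.96 Mm = 6.296e+07 m.
(a) rₚ = a(1 − e) = 6.296e+07 · (1 − 0.89) = 6.296e+07 · 0.11 ≈ 6.926e+06 m = 6.926 Mm.
(b) rₐ = a(1 + e) = 6.296e+07 · (1 + 0.89) = 6.296e+07 · 1.89 ≈ 1.19e+08 m = 119 Mm.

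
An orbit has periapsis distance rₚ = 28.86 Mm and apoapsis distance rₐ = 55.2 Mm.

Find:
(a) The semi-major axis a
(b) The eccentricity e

Convert to SI: rₚ = 28.86 Mm = 2.886e+07 m; rₐ = 55.2 Mm = 5.52e+07 m.
(a) a = (rₚ + rₐ) / 2 = (2.886e+07 + 5.52e+07) / 2 ≈ 4.203e+07 m = 42.03 Mm.
(b) e = (rₐ − rₚ) / (rₐ + rₚ) = (5.52e+07 − 2.886e+07) / (5.52e+07 + 2.886e+07) ≈ 0.3133.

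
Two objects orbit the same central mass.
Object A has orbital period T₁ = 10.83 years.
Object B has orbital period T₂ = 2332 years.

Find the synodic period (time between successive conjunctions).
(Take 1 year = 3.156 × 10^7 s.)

Convert to SI: T₁ = 10.83 years = 3.41795e+08 s; T₂ = 2332 years = 7.35979e+10 s.
T_syn = |T₁ · T₂ / (T₁ − T₂)|.
T_syn = |3.41795e+08 · 7.35979e+10 / (3.41795e+08 − 7.35979e+10)| s ≈ 3.434e+08 s = 10.88 years.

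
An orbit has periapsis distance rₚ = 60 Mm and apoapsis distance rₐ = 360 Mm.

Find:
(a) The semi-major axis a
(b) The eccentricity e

Convert to SI: rₚ = 60 Mm = 6e+07 m; rₐ = 360 Mm = 3.6e+08 m.
(a) a = (rₚ + rₐ) / 2 = (6e+07 + 3.6e+08) / 2 ≈ 2.1e+08 m = 210 Mm.
(b) e = (rₐ − rₚ) / (rₐ + rₚ) = (3.6e+08 − 6e+07) / (3.6e+08 + 6e+07) ≈ 0.7143.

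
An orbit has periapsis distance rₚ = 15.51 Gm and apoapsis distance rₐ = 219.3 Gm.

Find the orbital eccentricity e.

Convert to SI: rₚ = 15.51 Gm = 1.551e+10 m; rₐ = 219.3 Gm = 2.193e+11 m.
e = (rₐ − rₚ) / (rₐ + rₚ).
e = (2.193e+11 − 1.551e+10) / (2.193e+11 + 1.551e+10) = 2.0379e+11 / 2.3481e+11 ≈ 0.8679.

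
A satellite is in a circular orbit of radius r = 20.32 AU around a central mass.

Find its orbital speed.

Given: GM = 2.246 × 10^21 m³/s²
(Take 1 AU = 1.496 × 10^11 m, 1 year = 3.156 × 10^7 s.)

Convert to SI: r = 20.32 AU = 3.03987e+12 m.
For a circular orbit, gravity supplies the centripetal force, so v = √(GM / r).
v = √(2.246e+21 / 3.03987e+12) m/s ≈ 2.718e+04 m/s = 5.734 AU/year.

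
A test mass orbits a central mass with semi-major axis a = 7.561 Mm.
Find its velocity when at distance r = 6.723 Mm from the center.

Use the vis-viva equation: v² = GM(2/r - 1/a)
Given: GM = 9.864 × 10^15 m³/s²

Convert to SI: a = 7.561 Mm = 7.561e+06 m; r = 6.723 Mm = 6.723e+06 m.
Vis-viva: v = √(GM · (2/r − 1/a)).
2/r − 1/a = 2/6.723e+06 − 1/7.561e+06 = 1.65229e-07 m⁻¹.
v = √(9.864e+15 · 1.65229e-07) m/s ≈ 4.037e+04 m/s = 40.37 km/s.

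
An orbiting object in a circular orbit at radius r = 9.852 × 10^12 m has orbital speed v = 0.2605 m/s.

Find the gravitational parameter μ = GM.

For a circular orbit v² = GM/r, so GM = v² · r.
GM = (0.2605)² · 9.852e+12 m³/s² ≈ 6.686e+11 m³/s² = 6.686 × 10^11 m³/s².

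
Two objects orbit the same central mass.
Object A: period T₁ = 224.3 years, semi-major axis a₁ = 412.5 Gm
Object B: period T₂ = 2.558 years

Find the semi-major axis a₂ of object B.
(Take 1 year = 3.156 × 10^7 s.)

Convert to SI: T₁ = 224.3 years = 7.07891e+09 s; a₁ = 412.5 Gm = 4.125e+11 m; T₂ = 2.558 years = 8.07305e+07 s.
Kepler's third law: (T₁/T₂)² = (a₁/a₂)³ ⇒ a₂ = a₁ · (T₂/T₁)^(2/3).
T₂/T₁ = 8.07305e+07 / 7.07891e+09 = 0.0114044.
a₂ = 4.125e+11 · (0.0114044)^(2/3) m ≈ 2.09e+10 m = 20.9 Gm.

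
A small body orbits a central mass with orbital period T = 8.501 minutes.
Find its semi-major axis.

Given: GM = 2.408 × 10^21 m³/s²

Convert to SI: T = 8.501 minutes = 510.06 s.
Invert Kepler's third law: a = (GM · T² / (4π²))^(1/3).
Substituting T = 510.06 s and GM = 2.408e+21 m³/s²:
a = (2.408e+21 · (510.06)² / (4π²))^(1/3) m
a ≈ 2.513e+08 m = 2.513 × 10^8 m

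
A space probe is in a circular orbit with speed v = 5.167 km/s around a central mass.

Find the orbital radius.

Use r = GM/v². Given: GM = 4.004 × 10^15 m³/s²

Convert to SI: v = 5.167 km/s = 5167 m/s.
For a circular orbit, v² = GM / r, so r = GM / v².
r = 4.004e+15 / (5167)² m ≈ 1.5e+08 m = 150 Mm.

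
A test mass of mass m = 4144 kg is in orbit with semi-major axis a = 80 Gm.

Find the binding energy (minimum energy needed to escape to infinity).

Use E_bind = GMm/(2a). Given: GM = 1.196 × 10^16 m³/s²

Convert to SI: a = 80 Gm = 8e+10 m.
Total orbital energy is E = −GMm/(2a); binding energy is E_bind = −E = GMm/(2a).
E_bind = 1.196e+16 · 4144 / (2 · 8e+10) J ≈ 3.098e+08 J = 309.8 MJ.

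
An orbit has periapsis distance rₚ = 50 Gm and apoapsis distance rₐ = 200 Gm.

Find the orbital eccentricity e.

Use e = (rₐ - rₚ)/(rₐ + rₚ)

Convert to SI: rₚ = 50 Gm = 5e+10 m; rₐ = 200 Gm = 2e+11 m.
e = (rₐ − rₚ) / (rₐ + rₚ).
e = (2e+11 − 5e+10) / (2e+11 + 5e+10) = 1.5e+11 / 2.5e+11 ≈ 0.6.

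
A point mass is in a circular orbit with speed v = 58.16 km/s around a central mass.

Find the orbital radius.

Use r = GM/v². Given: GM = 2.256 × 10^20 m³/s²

Convert to SI: v = 58.16 km/s = 58160 m/s.
For a circular orbit, v² = GM / r, so r = GM / v².
r = 2.256e+20 / (58160)² m ≈ 6.669e+10 m = 66.69 Gm.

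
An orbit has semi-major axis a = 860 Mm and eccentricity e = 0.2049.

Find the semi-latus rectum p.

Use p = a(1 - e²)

Convert to SI: a = 860 Mm = 8.6e+08 m.
p = a (1 − e²).
p = 8.6e+08 · (1 − (0.2049)²) = 8.6e+08 · 0.958016 ≈ 8.239e+08 m = 823.9 Mm.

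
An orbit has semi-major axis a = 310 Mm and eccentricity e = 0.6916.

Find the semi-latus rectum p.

Convert to SI: a = 310 Mm = 3.1e+08 m.
p = a (1 − e²).
p = 3.1e+08 · (1 − (0.6916)²) = 3.1e+08 · 0.521689 ≈ 1.617e+08 m = 161.7 Mm.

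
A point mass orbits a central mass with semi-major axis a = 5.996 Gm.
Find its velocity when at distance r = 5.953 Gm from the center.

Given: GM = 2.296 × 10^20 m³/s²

Convert to SI: a = 5.996 Gm = 5.996e+09 m; r = 5.953 Gm = 5.953e+09 m.
Vis-viva: v = √(GM · (2/r − 1/a)).
2/r − 1/a = 2/5.953e+09 − 1/5.996e+09 = 1.69187e-10 m⁻¹.
v = √(2.296e+20 · 1.69187e-10) m/s ≈ 1.971e+05 m/s = 197.1 km/s.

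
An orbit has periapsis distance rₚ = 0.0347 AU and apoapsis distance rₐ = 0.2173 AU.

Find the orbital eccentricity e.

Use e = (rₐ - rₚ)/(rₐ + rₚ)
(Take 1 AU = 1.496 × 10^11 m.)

Convert to SI: rₚ = 0.0347 AU = 5.19112e+09 m; rₐ = 0.2173 AU = 3.25081e+10 m.
e = (rₐ − rₚ) / (rₐ + rₚ).
e = (3.25081e+10 − 5.19112e+09) / (3.25081e+10 + 5.19112e+09) = 2.7317e+10 / 3.76992e+10 ≈ 0.7246.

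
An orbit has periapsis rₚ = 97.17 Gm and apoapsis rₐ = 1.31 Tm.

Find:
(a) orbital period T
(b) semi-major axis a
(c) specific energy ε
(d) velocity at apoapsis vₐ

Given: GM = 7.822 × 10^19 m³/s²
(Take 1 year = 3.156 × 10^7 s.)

Convert to SI: rₚ = 97.17 Gm = 9.717e+10 m; rₐ = 1.31 Tm = 1.31e+12 m.
(a) With a = (rₚ + rₐ)/2 = 7.03585e+11 m, T = 2π √(a³/GM) = 2π √((7.03585e+11)³/7.822e+19) s ≈ 4.193e+08 s
(b) a = (rₚ + rₐ)/2 = (9.717e+10 + 1.31e+12)/2 ≈ 7.036e+11 m
(c) With a = (rₚ + rₐ)/2 = 7.03585e+11 m, ε = −GM/(2a) = −7.822e+19/(2 · 7.03585e+11) J/kg ≈ -5.559e+07 J/kg
(d) With a = (rₚ + rₐ)/2 = 7.03585e+11 m, vₐ = √(GM (2/rₐ − 1/a)) = √(7.822e+19 · (2/1.31e+12 − 1/7.03585e+11)) m/s ≈ 2872 m/s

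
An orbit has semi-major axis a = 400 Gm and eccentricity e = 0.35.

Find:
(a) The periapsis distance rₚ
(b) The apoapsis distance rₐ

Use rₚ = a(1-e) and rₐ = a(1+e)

Convert to SI: a = 400 Gm = 4e+11 m.
(a) rₚ = a(1 − e) = 4e+11 · (1 − 0.35) = 4e+11 · 0.65 ≈ 2.6e+11 m = 260 Gm.
(b) rₐ = a(1 + e) = 4e+11 · (1 + 0.35) = 4e+11 · 1.35 ≈ 5.4e+11 m = 540 Gm.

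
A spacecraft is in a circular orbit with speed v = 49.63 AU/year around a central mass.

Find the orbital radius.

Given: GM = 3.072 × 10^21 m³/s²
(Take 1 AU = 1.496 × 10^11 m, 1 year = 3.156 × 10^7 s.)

Convert to SI: v = 49.63 AU/year = 235255 m/s.
For a circular orbit, v² = GM / r, so r = GM / v².
r = 3.072e+21 / (235255)² m ≈ 5.551e+10 m = 0.371 AU.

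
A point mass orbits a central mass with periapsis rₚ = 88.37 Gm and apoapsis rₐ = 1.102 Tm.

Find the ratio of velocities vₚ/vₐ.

Convert to SI: rₚ = 88.37 Gm = 8.837e+10 m; rₐ = 1.102 Tm = 1.102e+12 m.
Conservation of angular momentum gives rₚvₚ = rₐvₐ, so vₚ/vₐ = rₐ/rₚ.
vₚ/vₐ = 1.102e+12 / 8.837e+10 ≈ 12.47.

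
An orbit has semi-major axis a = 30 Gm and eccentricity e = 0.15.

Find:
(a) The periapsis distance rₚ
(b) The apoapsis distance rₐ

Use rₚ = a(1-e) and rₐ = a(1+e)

Convert to SI: a = 30 Gm = 3e+10 m.
(a) rₚ = a(1 − e) = 3e+10 · (1 − 0.15) = 3e+10 · 0.85 ≈ 2.55e+10 m = 25.5 Gm.
(b) rₐ = a(1 + e) = 3e+10 · (1 + 0.15) = 3e+10 · 1.15 ≈ 3.45e+10 m = 34.5 Gm.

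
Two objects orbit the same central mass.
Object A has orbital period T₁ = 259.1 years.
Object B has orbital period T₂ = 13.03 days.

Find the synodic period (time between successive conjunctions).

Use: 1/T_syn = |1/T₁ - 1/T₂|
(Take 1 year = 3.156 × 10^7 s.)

Convert to SI: T₁ = 259.1 years = 8.1772e+09 s; T₂ = 13.03 days = 1.12579e+06 s.
T_syn = |T₁ · T₂ / (T₁ − T₂)|.
T_syn = |8.1772e+09 · 1.12579e+06 / (8.1772e+09 − 1.12579e+06)| s ≈ 1.126e+06 s = 13.03 days.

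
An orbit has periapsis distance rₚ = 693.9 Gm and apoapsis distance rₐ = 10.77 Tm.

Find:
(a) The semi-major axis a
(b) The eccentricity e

Convert to SI: rₚ = 693.9 Gm = 6.939e+11 m; rₐ = 10.77 Tm = 1.077e+13 m.
(a) a = (rₚ + rₐ) / 2 = (6.939e+11 + 1.077e+13) / 2 ≈ 5.732e+12 m = 5.732 Tm.
(b) e = (rₐ − rₚ) / (rₐ + rₚ) = (1.077e+13 − 6.939e+11) / (1.077e+13 + 6.939e+11) ≈ 0.8789.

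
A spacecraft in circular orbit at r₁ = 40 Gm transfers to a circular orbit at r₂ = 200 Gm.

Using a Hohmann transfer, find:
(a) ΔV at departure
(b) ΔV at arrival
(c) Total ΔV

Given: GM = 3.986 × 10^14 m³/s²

Convert to SI: r₁ = 40 Gm = 4e+10 m; r₂ = 200 Gm = 2e+11 m.
Transfer semi-major axis: a_t = (r₁ + r₂)/2 = (4e+10 + 2e+11)/2 = 1.2e+11 m.
Circular speeds: v₁ = √(GM/r₁) = 99.8248 m/s, v₂ = √(GM/r₂) = 44.643 m/s.
Transfer speeds (vis-viva v² = GM(2/r − 1/a_t)): v₁ᵗ = 128.873 m/s, v₂ᵗ = 25.7747 m/s.
(a) ΔV₁ = |v₁ᵗ − v₁| ≈ 29.05 m/s = 29.05 m/s.
(b) ΔV₂ = |v₂ − v₂ᵗ| ≈ 18.87 m/s = 18.87 m/s.
(c) ΔV_total = ΔV₁ + ΔV₂ ≈ 47.92 m/s = 47.92 m/s.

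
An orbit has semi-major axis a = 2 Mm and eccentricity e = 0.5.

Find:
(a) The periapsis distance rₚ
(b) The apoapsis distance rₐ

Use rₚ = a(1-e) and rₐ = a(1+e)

Convert to SI: a = 2 Mm = 2e+06 m.
(a) rₚ = a(1 − e) = 2e+06 · (1 − 0.5) = 2e+06 · 0.5 ≈ 1e+06 m = 1 Mm.
(b) rₐ = a(1 + e) = 2e+06 · (1 + 0.5) = 2e+06 · 1.5 ≈ 3e+06 m = 3 Mm.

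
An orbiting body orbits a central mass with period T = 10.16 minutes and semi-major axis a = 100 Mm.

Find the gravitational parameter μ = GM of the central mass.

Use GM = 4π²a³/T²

Convert to SI: T = 10.16 minutes = 609.6 s; a = 100 Mm = 1e+08 m.
GM = 4π² · a³ / T².
GM = 4π² · (1e+08)³ / (609.6)² m³/s² ≈ 1.062e+20 m³/s² = 1.062 × 10^20 m³/s².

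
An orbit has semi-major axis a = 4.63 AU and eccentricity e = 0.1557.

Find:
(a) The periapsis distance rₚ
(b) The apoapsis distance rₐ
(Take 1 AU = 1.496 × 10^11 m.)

Convert to SI: a = 4.63 AU = 6.92648e+11 m.
(a) rₚ = a(1 − e) = 6.92648e+11 · (1 − 0.1557) = 6.92648e+11 · 0.8443 ≈ 5.848e+11 m = 3.909 AU.
(b) rₐ = a(1 + e) = 6.92648e+11 · (1 + 0.1557) = 6.92648e+11 · 1.1557 ≈ 8.005e+11 m = 5.351 AU.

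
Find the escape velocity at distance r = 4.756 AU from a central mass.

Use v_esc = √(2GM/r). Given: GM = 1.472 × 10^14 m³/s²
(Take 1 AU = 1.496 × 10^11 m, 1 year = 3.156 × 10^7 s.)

Convert to SI: r = 4.756 AU = 7.11498e+11 m.
Escape velocity comes from setting total energy to zero: ½v² − GM/r = 0 ⇒ v_esc = √(2GM / r).
v_esc = √(2 · 1.472e+14 / 7.11498e+11) m/s ≈ 20.34 m/s = 0.004291 AU/year.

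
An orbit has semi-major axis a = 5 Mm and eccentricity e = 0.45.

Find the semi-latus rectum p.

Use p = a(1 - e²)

Convert to SI: a = 5 Mm = 5e+06 m.
p = a (1 − e²).
p = 5e+06 · (1 − (0.45)²) = 5e+06 · 0.7975 ≈ 3.988e+06 m = 3.987 Mm.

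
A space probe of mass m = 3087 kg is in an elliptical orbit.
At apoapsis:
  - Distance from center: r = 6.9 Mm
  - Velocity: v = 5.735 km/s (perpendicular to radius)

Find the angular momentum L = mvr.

Convert to SI: r = 6.9 Mm = 6.9e+06 m; v = 5.735 km/s = 5735 m/s.
Since v is perpendicular to r, L = m · v · r.
L = 3087 · 5735 · 6.9e+06 kg·m²/s ≈ 1.222e+14 kg·m²/s.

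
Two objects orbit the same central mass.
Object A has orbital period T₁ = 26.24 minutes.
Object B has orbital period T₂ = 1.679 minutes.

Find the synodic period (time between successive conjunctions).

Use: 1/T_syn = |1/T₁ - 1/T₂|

Convert to SI: T₁ = 26.24 minutes = 1574.4 s; T₂ = 1.679 minutes = 100.74 s.
T_syn = |T₁ · T₂ / (T₁ − T₂)|.
T_syn = |1574.4 · 100.74 / (1574.4 − 100.74)| s ≈ 107.6 s = 1.794 minutes.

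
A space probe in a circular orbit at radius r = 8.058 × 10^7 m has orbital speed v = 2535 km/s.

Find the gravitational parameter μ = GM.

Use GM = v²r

Convert to SI: v = 2535 km/s = 2.535e+06 m/s.
For a circular orbit v² = GM/r, so GM = v² · r.
GM = (2.535e+06)² · 8.058e+07 m³/s² ≈ 5.178e+20 m³/s² = 5.178 × 10^20 m³/s².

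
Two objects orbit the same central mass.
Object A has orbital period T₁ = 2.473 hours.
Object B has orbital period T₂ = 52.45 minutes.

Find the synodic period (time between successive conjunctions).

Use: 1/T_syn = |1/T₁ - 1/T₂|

Convert to SI: T₁ = 2.473 hours = 8902.8 s; T₂ = 52.45 minutes = 3147 s.
T_syn = |T₁ · T₂ / (T₁ − T₂)|.
T_syn = |8902.8 · 3147 / (8902.8 − 3147)| s ≈ 4868 s = 1.352 hours.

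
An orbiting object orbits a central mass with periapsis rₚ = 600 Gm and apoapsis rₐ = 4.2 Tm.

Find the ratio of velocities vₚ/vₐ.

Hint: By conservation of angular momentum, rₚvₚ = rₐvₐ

Convert to SI: rₚ = 600 Gm = 6e+11 m; rₐ = 4.2 Tm = 4.2e+12 m.
Conservation of angular momentum gives rₚvₚ = rₐvₐ, so vₚ/vₐ = rₐ/rₚ.
vₚ/vₐ = 4.2e+12 / 6e+11 ≈ 7.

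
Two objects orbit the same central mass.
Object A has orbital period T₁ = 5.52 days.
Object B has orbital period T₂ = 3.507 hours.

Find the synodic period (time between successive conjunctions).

Convert to SI: T₁ = 5.52 days = 476928 s; T₂ = 3.507 hours = 12625.2 s.
T_syn = |T₁ · T₂ / (T₁ − T₂)|.
T_syn = |476928 · 12625.2 / (476928 − 12625.2)| s ≈ 1.297e+04 s = 3.602 hours.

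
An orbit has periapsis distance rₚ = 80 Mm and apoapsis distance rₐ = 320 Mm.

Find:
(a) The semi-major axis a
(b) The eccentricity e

Convert to SI: rₚ = 80 Mm = 8e+07 m; rₐ = 320 Mm = 3.2e+08 m.
(a) a = (rₚ + rₐ) / 2 = (8e+07 + 3.2e+08) / 2 ≈ 2e+08 m = 200 Mm.
(b) e = (rₐ − rₚ) / (rₐ + rₚ) = (3.2e+08 − 8e+07) / (3.2e+08 + 8e+07) ≈ 0.6.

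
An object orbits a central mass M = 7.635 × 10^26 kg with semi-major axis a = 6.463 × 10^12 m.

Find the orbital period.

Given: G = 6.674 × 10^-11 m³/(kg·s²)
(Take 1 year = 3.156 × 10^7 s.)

GM = G · M = 6.674e-11 · 7.635e+26 = 5.0956e+16 m³/s².
Kepler's third law: T = 2π √(a³ / GM).
Substituting a = 6.463e+12 m and GM = 5.0956e+16 m³/s²:
T = 2π √((6.463e+12)³ / 5.0956e+16) s
T ≈ 4.573e+11 s = 1.449e+04 years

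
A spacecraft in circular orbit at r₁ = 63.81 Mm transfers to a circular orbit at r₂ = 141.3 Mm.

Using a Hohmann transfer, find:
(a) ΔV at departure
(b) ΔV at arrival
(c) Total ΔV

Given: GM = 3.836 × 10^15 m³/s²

Convert to SI: r₁ = 63.81 Mm = 6.381e+07 m; r₂ = 141.3 Mm = 1.413e+08 m.
Transfer semi-major axis: a_t = (r₁ + r₂)/2 = (6.381e+07 + 1.413e+08)/2 = 1.02555e+08 m.
Circular speeds: v₁ = √(GM/r₁) = 7753.45 m/s, v₂ = √(GM/r₂) = 5210.37 m/s.
Transfer speeds (vis-viva v² = GM(2/r − 1/a_t)): v₁ᵗ = 9100.97 m/s, v₂ᵗ = 4109.93 m/s.
(a) ΔV₁ = |v₁ᵗ − v₁| ≈ 1348 m/s = 1.348 km/s.
(b) ΔV₂ = |v₂ − v₂ᵗ| ≈ 1100 m/s = 1.1 km/s.
(c) ΔV_total = ΔV₁ + ΔV₂ ≈ 2448 m/s = 2.448 km/s.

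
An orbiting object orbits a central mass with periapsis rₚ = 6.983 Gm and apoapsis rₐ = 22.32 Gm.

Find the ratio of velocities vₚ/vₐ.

Convert to SI: rₚ = 6.983 Gm = 6.983e+09 m; rₐ = 22.32 Gm = 2.232e+10 m.
Conservation of angular momentum gives rₚvₚ = rₐvₐ, so vₚ/vₐ = rₐ/rₚ.
vₚ/vₐ = 2.232e+10 / 6.983e+09 ≈ 3.196.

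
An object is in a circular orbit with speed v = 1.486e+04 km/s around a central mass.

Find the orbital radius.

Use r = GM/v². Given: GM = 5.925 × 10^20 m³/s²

Convert to SI: v = 1.486e+04 km/s = 1.486e+07 m/s.
For a circular orbit, v² = GM / r, so r = GM / v².
r = 5.925e+20 / (1.486e+07)² m ≈ 2.683e+06 m = 2.683 Mm.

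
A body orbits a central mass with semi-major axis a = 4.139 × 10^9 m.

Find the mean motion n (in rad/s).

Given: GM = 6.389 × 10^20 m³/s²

n = √(GM / a³).
n = √(6.389e+20 / (4.139e+09)³) rad/s ≈ 9.492e-05 rad/s.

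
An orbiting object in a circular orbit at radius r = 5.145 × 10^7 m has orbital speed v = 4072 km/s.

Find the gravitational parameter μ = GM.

Convert to SI: v = 4072 km/s = 4.072e+06 m/s.
For a circular orbit v² = GM/r, so GM = v² · r.
GM = (4.072e+06)² · 5.145e+07 m³/s² ≈ 8.531e+20 m³/s² = 8.531 × 10^20 m³/s².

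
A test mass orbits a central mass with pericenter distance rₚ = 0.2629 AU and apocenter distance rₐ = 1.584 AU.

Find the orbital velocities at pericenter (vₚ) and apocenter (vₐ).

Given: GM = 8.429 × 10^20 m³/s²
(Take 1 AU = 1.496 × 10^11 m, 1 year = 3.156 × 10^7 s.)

Convert to SI: rₚ = 0.2629 AU = 3.93298e+10 m; rₐ = 1.584 AU = 2.36966e+11 m.
Use the vis-viva equation v² = GM(2/r − 1/a) with a = (rₚ + rₐ)/2 = (3.93298e+10 + 2.36966e+11)/2 = 1.38148e+11 m.
vₚ = √(GM · (2/rₚ − 1/a)) = √(8.429e+20 · (2/3.93298e+10 − 1/1.38148e+11)) m/s ≈ 1.917e+05 m/s = 40.45 AU/year.
vₐ = √(GM · (2/rₐ − 1/a)) = √(8.429e+20 · (2/2.36966e+11 − 1/1.38148e+11)) m/s ≈ 3.182e+04 m/s = 6.713 AU/year.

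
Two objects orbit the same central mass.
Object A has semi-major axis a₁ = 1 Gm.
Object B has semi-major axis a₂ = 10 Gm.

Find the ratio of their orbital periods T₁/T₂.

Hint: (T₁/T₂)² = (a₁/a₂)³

Convert to SI: a₁ = 1 Gm = 1e+09 m; a₂ = 10 Gm = 1e+10 m.
From Kepler's third law, (T₁/T₂)² = (a₁/a₂)³, so T₁/T₂ = (a₁/a₂)^(3/2).
a₁/a₂ = 1e+09 / 1e+10 = 0.1.
T₁/T₂ = (0.1)^(3/2) ≈ 0.03162.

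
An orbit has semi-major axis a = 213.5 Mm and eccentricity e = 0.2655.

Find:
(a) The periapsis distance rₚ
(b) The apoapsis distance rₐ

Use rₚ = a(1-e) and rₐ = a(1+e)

Convert to SI: a = 213.5 Mm = 2.135e+08 m.
(a) rₚ = a(1 − e) = 2.135e+08 · (1 − 0.2655) = 2.135e+08 · 0.7345 ≈ 1.568e+08 m = 156.8 Mm.
(b) rₐ = a(1 + e) = 2.135e+08 · (1 + 0.2655) = 2.135e+08 · 1.2655 ≈ 2.702e+08 m = 270.2 Mm.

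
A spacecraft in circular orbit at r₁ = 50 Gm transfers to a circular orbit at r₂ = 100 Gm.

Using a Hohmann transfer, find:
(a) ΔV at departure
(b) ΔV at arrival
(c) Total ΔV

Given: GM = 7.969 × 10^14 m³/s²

Convert to SI: r₁ = 50 Gm = 5e+10 m; r₂ = 100 Gm = 1e+11 m.
Transfer semi-major axis: a_t = (r₁ + r₂)/2 = (5e+10 + 1e+11)/2 = 7.5e+10 m.
Circular speeds: v₁ = √(GM/r₁) = 126.246 m/s, v₂ = √(GM/r₂) = 89.2693 m/s.
Transfer speeds (vis-viva v² = GM(2/r − 1/a_t)): v₁ᵗ = 145.776 m/s, v₂ᵗ = 72.888 m/s.
(a) ΔV₁ = |v₁ᵗ − v₁| ≈ 19.53 m/s = 19.53 m/s.
(b) ΔV₂ = |v₂ − v₂ᵗ| ≈ 16.38 m/s = 16.38 m/s.
(c) ΔV_total = ΔV₁ + ΔV₂ ≈ 35.91 m/s = 35.91 m/s.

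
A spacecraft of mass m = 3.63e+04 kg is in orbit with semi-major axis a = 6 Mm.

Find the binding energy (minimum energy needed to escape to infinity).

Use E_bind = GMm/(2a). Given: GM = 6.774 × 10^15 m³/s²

Convert to SI: a = 6 Mm = 6e+06 m.
Total orbital energy is E = −GMm/(2a); binding energy is E_bind = −E = GMm/(2a).
E_bind = 6.774e+15 · 3.63e+04 / (2 · 6e+06) J ≈ 2.049e+13 J = 20.49 TJ.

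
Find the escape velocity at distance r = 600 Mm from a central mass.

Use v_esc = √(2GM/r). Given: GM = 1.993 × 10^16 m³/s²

Convert to SI: r = 600 Mm = 6e+08 m.
Escape velocity comes from setting total energy to zero: ½v² − GM/r = 0 ⇒ v_esc = √(2GM / r).
v_esc = √(2 · 1.993e+16 / 6e+08) m/s ≈ 8151 m/s = 8.151 km/s.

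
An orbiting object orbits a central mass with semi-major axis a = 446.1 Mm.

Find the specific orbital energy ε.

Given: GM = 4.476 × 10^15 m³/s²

Convert to SI: a = 446.1 Mm = 4.461e+08 m.
ε = −GM / (2a).
ε = −4.476e+15 / (2 · 4.461e+08) J/kg ≈ -5.017e+06 J/kg = -5.017 MJ/kg.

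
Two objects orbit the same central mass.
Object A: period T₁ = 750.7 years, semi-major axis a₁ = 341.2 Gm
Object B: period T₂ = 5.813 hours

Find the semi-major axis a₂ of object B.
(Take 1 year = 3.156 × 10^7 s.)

Convert to SI: T₁ = 750.7 years = 2.36921e+10 s; a₁ = 341.2 Gm = 3.412e+11 m; T₂ = 5.813 hours = 20926.8 s.
Kepler's third law: (T₁/T₂)² = (a₁/a₂)³ ⇒ a₂ = a₁ · (T₂/T₁)^(2/3).
T₂/T₁ = 20926.8 / 2.36921e+10 = 8.83282e-07.
a₂ = 3.412e+11 · (8.83282e-07)^(2/3) m ≈ 3.141e+07 m = 31.41 Mm.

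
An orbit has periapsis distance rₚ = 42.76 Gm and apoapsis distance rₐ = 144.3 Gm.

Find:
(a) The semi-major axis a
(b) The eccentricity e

Convert to SI: rₚ = 42.76 Gm = 4.276e+10 m; rₐ = 144.3 Gm = 1.443e+11 m.
(a) a = (rₚ + rₐ) / 2 = (4.276e+10 + 1.443e+11) / 2 ≈ 9.353e+10 m = 93.53 Gm.
(b) e = (rₐ − rₚ) / (rₐ + rₚ) = (1.443e+11 − 4.276e+10) / (1.443e+11 + 4.276e+10) ≈ 0.5428.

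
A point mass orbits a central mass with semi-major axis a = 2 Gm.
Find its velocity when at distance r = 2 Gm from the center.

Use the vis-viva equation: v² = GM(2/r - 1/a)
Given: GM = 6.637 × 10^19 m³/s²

Convert to SI: a = 2 Gm = 2e+09 m; r = 2 Gm = 2e+09 m.
Vis-viva: v = √(GM · (2/r − 1/a)).
2/r − 1/a = 2/2e+09 − 1/2e+09 = 5e-10 m⁻¹.
v = √(6.637e+19 · 5e-10) m/s ≈ 1.822e+05 m/s = 182.2 km/s.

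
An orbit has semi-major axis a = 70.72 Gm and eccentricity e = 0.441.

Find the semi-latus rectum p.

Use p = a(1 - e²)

Convert to SI: a = 70.72 Gm = 7.072e+10 m.
p = a (1 − e²).
p = 7.072e+10 · (1 − (0.441)²) = 7.072e+10 · 0.805519 ≈ 5.697e+10 m = 56.97 Gm.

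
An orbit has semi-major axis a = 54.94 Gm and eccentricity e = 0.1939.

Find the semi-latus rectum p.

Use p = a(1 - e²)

Convert to SI: a = 54.94 Gm = 5.494e+10 m.
p = a (1 − e²).
p = 5.494e+10 · (1 − (0.1939)²) = 5.494e+10 · 0.962403 ≈ 5.287e+10 m = 52.87 Gm.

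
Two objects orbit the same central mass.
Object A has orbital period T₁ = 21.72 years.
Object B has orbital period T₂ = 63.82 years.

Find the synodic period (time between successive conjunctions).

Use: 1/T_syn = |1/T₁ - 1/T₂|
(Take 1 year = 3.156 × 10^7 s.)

Convert to SI: T₁ = 21.72 years = 6.85483e+08 s; T₂ = 63.82 years = 2.01416e+09 s.
T_syn = |T₁ · T₂ / (T₁ − T₂)|.
T_syn = |6.85483e+08 · 2.01416e+09 / (6.85483e+08 − 2.01416e+09)| s ≈ 1.039e+09 s = 32.93 years.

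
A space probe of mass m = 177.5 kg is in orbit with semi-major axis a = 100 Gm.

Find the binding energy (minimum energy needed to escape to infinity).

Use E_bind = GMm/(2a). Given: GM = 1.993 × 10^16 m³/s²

Convert to SI: a = 100 Gm = 1e+11 m.
Total orbital energy is E = −GMm/(2a); binding energy is E_bind = −E = GMm/(2a).
E_bind = 1.993e+16 · 177.5 / (2 · 1e+11) J ≈ 1.769e+07 J = 17.69 MJ.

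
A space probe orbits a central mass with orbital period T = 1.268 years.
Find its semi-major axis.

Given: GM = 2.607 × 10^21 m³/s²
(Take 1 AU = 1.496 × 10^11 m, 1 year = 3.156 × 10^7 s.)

Convert to SI: T = 1.268 years = 4.00181e+07 s.
Invert Kepler's third law: a = (GM · T² / (4π²))^(1/3).
Substituting T = 4.00181e+07 s and GM = 2.607e+21 m³/s²:
a = (2.607e+21 · (4.00181e+07)² / (4π²))^(1/3) m
a ≈ 4.729e+11 m = 3.161 AU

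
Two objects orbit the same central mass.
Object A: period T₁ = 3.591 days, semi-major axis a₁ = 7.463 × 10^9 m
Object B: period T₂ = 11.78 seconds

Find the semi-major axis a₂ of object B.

Convert to SI: T₁ = 3.591 days = 310262 s.
Kepler's third law: (T₁/T₂)² = (a₁/a₂)³ ⇒ a₂ = a₁ · (T₂/T₁)^(2/3).
T₂/T₁ = 11.78 / 310262 = 3.79679e-05.
a₂ = 7.463e+09 · (3.79679e-05)^(2/3) m ≈ 8.431e+06 m = 8.431 × 10^6 m.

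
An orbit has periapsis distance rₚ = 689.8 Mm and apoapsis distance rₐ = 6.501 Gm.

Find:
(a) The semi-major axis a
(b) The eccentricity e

Convert to SI: rₚ = 689.8 Mm = 6.898e+08 m; rₐ = 6.501 Gm = 6.501e+09 m.
(a) a = (rₚ + rₐ) / 2 = (6.898e+08 + 6.501e+09) / 2 ≈ 3.595e+09 m = 3.595 Gm.
(b) e = (rₐ − rₚ) / (rₐ + rₚ) = (6.501e+09 − 6.898e+08) / (6.501e+09 + 6.898e+08) ≈ 0.8081.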